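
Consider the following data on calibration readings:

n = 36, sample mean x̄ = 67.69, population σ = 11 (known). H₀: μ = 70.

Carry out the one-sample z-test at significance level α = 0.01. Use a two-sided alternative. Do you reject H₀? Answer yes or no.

reject H₀: no

SE = σ/√n = 11/√36 = 1.8333
z = (x̄−μ₀)/SE = (67.69−70)/1.8333 = -1.2600
p-value (two-sided) = 0.20767
At α=0.01: p ≥ α → fail to reject H₀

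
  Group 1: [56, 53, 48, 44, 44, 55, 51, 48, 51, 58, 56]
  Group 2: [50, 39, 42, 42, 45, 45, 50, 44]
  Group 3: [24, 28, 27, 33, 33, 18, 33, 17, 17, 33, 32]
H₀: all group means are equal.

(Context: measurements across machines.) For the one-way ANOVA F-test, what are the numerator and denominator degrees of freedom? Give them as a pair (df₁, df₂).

degrees of freedom = [2, 27]

k = 3 groups, N = 30 total
df = (k−1, N−k) = (3−1, 30−3) = (2, 27)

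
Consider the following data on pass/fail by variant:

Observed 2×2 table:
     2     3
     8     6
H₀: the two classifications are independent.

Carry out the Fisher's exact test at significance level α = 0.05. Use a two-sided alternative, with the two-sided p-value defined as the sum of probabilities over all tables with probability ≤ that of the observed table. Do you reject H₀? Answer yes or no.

Margins: r₁=5, r₂=14, c₁=10, c₂=9, n=19
p_obs = C(5,2)·C(14,8)/C(19,10); sum pmf over tables with pmf ≤ p_obs
p-value (two-sided) = 0.62848
At α=0.05: p ≥ α → fail to reject H₀

reject H₀: no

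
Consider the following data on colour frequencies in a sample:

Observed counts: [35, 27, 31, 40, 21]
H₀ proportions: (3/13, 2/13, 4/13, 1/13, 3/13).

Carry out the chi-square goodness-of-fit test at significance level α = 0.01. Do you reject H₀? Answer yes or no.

reject H₀: yes

n = 154; E_i = n·p_i = [35.54, 23.69, 47.38, 11.85, 35.54]
χ² = (35−35.54)²/35.54 + (27−23.69)²/23.69 + (31−47.38)²/47.38 + (40−11.85)²/11.85 + (21−35.54)²/35.54 = 78.9940
df = 4
p-value (upper-tail) = 0.00000
At α=0.01: p < α → reject H₀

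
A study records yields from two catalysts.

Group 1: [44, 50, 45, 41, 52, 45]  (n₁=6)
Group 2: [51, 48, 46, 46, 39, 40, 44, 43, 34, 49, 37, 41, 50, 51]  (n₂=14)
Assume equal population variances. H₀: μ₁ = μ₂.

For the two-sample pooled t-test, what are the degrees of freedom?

df = n₁ + n₂ − 2 = 6 + 14 − 2 = 18

degrees of freedom = 18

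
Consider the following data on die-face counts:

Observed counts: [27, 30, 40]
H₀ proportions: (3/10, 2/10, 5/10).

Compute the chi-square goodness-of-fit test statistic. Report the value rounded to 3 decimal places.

n = 97; E_i = n·p_i = [29.10, 19.40, 48.50]
χ² = (27−29.10)²/29.10 + (30−19.40)²/19.40 + (40−48.50)²/48.50 = 7.4330
df = 2

test statistic = 7.433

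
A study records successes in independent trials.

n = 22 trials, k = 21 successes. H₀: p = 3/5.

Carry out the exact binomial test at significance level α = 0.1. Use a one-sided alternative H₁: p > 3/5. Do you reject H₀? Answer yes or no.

reject H₀: yes

Exact binomial: n=22, k=21, p₀=3/5=0.6000
P(X≥21) from Σ C(n,i)·p₀^i·(1−p₀)^(n−i)
p-value (one-sided, H₁ greater) = 0.00021
At α=0.1: p < α → reject H₀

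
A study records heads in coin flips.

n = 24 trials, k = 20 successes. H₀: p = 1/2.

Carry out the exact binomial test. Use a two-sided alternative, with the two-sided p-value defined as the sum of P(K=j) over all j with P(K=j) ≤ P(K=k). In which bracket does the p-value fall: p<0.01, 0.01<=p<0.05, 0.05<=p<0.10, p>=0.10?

Exact binomial: n=24, k=20, p₀=1/2=0.5000
P(X=j) = C(n,j)·p₀^j·(1−p₀)^(n−j); p = Σ P(X=j) over j with P(X=j) ≤ P(X=20)
p-value (two-sided) = 0.00154
→ bracket: p<0.01

p-value bracket: p<0.01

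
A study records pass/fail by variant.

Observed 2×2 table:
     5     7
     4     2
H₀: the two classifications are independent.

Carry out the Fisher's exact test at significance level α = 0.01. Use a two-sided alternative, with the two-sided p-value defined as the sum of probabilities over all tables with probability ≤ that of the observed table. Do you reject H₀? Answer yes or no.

Margins: r₁=12, r₂=6, c₁=9, c₂=9, n=18
p_obs = C(12,5)·C(6,4)/C(18,9); sum pmf over tables with pmf ≤ p_obs
p-value (two-sided) = 0.61991
At α=0.01: p ≥ α → fail to reject H₀

reject H₀: no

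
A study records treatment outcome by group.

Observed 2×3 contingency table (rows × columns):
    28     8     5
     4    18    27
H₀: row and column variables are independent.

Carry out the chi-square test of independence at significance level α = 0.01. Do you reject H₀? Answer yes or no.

reject H₀: yes

Row totals [41, 49], col totals [32, 26, 32], n=90
χ² = (28−14.58)²/14.58 + (8−11.84)²/11.84 + (5−14.58)²/14.58 + (4−17.42)²/17.42 + (18−14.16)²/14.16 + (27−17.42)²/17.42 = 36.5488
df = 2
p-value (upper-tail) = 0.00000
At α=0.01: p < α → reject H₀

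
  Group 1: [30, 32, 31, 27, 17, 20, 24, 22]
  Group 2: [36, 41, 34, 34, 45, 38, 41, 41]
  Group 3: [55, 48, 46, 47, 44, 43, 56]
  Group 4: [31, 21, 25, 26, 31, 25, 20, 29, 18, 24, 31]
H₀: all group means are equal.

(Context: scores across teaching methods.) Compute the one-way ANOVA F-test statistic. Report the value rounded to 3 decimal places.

Group means [25.38, 38.75, 48.43, 25.55], grand mean 33.324
SSB = Σnᵢ(x̄ᵢ−x̄)² = 3003.625; SSW = ΣΣ(x−x̄ᵢ)² = 689.817
MSB = 3003.625/3 = 1001.2082; MSW = 689.817/30 = 22.9939
F = MSB/MSW = 43.5424
df = (3, 30)

test statistic = 43.542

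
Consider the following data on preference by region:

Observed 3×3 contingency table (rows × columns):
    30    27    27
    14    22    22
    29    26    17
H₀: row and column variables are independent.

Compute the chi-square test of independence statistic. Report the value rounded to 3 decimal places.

Row totals [84, 58, 72], col totals [73, 75, 66], n=214
χ² = (30−28.65)²/28.65 + (27−29.44)²/29.44 + (27−25.91)²/25.91 + (14−19.79)²/19.79 + (22−20.33)²/20.33 + (22−17.89)²/17.89 + (29−24.56)²/24.56 + (26−25.23)²/25.23 + (17−22.21)²/22.21 = 5.1320
df = 4

test statistic = 5.132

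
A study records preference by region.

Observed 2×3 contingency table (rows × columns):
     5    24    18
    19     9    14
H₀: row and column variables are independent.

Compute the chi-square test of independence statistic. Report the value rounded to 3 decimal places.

test statistic = 15.252

Row totals [47, 42], col totals [24, 33, 32], n=89
χ² = (5−12.67)²/12.67 + (24−17.43)²/17.43 + (18−16.90)²/16.90 + (19−11.33)²/11.33 + (9−15.57)²/15.57 + (14−15.10)²/15.10 = 15.2521
df = 2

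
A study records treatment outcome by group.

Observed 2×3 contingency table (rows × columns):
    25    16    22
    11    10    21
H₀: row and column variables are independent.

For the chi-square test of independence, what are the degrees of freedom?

df = (r−1)(c−1) = (2−1)·(3−1) = 2

degrees of freedom = 2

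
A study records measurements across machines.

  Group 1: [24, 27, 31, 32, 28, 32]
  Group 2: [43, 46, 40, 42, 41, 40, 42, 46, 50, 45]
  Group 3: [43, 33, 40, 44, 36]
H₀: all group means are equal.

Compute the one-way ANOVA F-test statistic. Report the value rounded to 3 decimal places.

Group means [29.00, 43.50, 39.20], grand mean 38.333
SSB = Σnᵢ(x̄ᵢ−x̄)² = 793.367; SSW = ΣΣ(x−x̄ᵢ)² = 231.300
MSB = 793.367/2 = 396.6833; MSW = 231.300/18 = 12.8500
F = MSB/MSW = 30.8703
df = (2, 18)

test statistic = 30.870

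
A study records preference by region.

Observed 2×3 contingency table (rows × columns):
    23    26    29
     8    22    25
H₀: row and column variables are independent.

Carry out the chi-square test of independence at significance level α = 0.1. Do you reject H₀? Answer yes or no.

reject H₀: no

Row totals [78, 55], col totals [31, 48, 54], n=133
χ² = (23−18.18)²/18.18 + (26−28.15)²/28.15 + (29−31.67)²/31.67 + (8−12.82)²/12.82 + (22−19.85)²/19.85 + (25−22.33)²/22.33 = 4.0308
df = 2
p-value (upper-tail) = 0.13327
At α=0.1: p ≥ α → fail to reject H₀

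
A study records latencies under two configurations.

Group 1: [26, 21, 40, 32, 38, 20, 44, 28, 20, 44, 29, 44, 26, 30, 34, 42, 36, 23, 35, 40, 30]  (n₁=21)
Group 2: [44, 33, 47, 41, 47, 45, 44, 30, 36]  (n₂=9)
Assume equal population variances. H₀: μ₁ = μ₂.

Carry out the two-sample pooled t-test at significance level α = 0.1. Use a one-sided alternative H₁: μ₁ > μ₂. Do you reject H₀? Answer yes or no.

x̄₁=32.476, s₁=8.109, n₁=21
x̄₂=40.778, s₂=6.280, n₂=9
s_p² = [20·8.109² + 8·6.280²]/28 = 58.2426
SE = √(s_p²·(1/21+1/9)) = 3.0405
t = (32.476−40.778)/3.0405 = -2.7303
df = 28
p-value (one-sided, H₁ greater) = 0.99459
At α=0.1: p ≥ α → fail to reject H₀

reject H₀: no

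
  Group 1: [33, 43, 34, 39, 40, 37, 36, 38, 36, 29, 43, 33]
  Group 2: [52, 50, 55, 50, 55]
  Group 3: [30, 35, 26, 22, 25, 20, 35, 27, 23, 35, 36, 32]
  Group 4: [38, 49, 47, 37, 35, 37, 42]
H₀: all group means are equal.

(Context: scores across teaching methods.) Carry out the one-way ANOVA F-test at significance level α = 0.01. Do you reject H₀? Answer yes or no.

Group means [36.75, 52.40, 28.83, 40.71], grand mean 37.056
SSB = Σnᵢ(x̄ᵢ−x̄)² = 2083.344; SSW = ΣΣ(x−x̄ᵢ)² = 756.545
MSB = 2083.344/3 = 694.4479; MSW = 756.545/32 = 23.6420
F = MSB/MSW = 29.3734
df = (3, 32)
p-value (upper-tail) = 0.00000
At α=0.01: p < α → reject H₀

reject H₀: yes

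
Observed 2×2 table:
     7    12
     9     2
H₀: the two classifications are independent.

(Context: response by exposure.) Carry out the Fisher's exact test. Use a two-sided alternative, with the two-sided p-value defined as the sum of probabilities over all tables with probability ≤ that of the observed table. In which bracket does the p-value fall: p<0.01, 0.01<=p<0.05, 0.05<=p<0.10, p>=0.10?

p-value bracket: 0.01<=p<0.05

Margins: r₁=19, r₂=11, c₁=16, c₂=14, n=30
p_obs = C(19,7)·C(11,9)/C(30,16); sum pmf over tables with pmf ≤ p_obs
p-value (two-sided) = 0.02589
→ bracket: 0.01<=p<0.05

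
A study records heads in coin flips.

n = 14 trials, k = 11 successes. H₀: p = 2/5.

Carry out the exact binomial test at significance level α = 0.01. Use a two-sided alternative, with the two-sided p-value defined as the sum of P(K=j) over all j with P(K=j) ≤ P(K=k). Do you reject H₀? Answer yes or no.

Exact binomial: n=14, k=11, p₀=2/5=0.4000
P(X=j) = C(n,j)·p₀^j·(1−p₀)^(n−j); p = Σ P(X=j) over j with P(X=j) ≤ P(X=11)
p-value (two-sided) = 0.00469
At α=0.01: p < α → reject H₀

reject H₀: yes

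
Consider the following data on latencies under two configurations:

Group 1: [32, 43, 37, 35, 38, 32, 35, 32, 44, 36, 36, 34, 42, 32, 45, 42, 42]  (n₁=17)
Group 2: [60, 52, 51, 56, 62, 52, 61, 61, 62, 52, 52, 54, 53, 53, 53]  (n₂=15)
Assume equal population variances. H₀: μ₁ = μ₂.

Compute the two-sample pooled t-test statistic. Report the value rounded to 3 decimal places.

x̄₁=37.471, s₁=4.611, n₁=17
x̄₂=55.600, s₂=4.273, n₂=15
s_p² = [16·4.611² + 14·4.273²]/30 = 19.8612
SE = √(s_p²·(1/17+1/15)) = 1.5787
t = (37.471−55.600)/1.5787 = -11.4836
df = 30

test statistic = -11.484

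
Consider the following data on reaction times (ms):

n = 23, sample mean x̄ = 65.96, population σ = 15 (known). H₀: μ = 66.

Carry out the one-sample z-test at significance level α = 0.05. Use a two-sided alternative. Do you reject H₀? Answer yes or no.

reject H₀: no

SE = σ/√n = 15/√23 = 3.1277
z = (x̄−μ₀)/SE = (65.96−66)/3.1277 = -0.0128
p-value (two-sided) = 0.98980
At α=0.05: p ≥ α → fail to reject H₀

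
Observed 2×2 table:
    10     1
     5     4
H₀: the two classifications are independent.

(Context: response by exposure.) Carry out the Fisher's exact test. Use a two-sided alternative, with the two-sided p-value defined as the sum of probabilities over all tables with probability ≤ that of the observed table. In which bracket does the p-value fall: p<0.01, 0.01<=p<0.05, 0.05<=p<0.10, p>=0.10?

p-value bracket: p>=0.10

Margins: r₁=11, r₂=9, c₁=15, c₂=5, n=20
p_obs = C(11,10)·C(9,5)/C(20,15); sum pmf over tables with pmf ≤ p_obs
p-value (two-sided) = 0.12732
→ bracket: p>=0.10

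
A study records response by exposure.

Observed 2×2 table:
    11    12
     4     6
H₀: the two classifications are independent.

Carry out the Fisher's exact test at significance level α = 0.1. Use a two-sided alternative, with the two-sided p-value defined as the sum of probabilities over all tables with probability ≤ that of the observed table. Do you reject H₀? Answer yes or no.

Margins: r₁=23, r₂=10, c₁=15, c₂=18, n=33
p_obs = C(23,11)·C(10,4)/C(33,15); sum pmf over tables with pmf ≤ p_obs
p-value (two-sided) = 0.72202
At α=0.1: p ≥ α → fail to reject H₀

reject H₀: no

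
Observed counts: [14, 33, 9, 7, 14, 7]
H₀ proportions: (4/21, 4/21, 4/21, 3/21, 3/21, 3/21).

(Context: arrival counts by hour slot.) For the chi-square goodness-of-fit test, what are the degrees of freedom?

df = k − 1 = 6 − 1 = 5

degrees of freedom = 5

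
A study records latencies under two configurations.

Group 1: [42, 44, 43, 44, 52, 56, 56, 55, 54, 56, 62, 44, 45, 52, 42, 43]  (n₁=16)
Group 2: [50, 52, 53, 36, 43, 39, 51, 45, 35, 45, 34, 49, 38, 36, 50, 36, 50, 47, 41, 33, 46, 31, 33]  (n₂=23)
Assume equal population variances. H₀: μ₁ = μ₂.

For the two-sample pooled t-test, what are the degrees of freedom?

df = n₁ + n₂ − 2 = 16 + 23 − 2 = 37

degrees of freedom = 37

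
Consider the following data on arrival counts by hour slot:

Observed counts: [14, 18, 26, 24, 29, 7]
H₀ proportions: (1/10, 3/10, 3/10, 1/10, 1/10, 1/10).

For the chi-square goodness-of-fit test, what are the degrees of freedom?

df = k − 1 = 6 − 1 = 5

degrees of freedom = 5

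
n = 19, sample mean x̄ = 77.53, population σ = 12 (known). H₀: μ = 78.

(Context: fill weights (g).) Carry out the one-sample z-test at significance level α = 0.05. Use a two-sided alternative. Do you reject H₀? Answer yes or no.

SE = σ/√n = 12/√19 = 2.7530
z = (x̄−μ₀)/SE = (77.53−78)/2.7530 = -0.1707
p-value (two-sided) = 0.86444
At α=0.05: p ≥ α → fail to reject H₀

reject H₀: no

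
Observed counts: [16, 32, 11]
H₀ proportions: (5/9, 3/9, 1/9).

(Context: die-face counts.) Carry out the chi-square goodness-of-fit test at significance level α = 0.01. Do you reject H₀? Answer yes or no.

reject H₀: yes

n = 59; E_i = n·p_i = [32.78, 19.67, 6.56]
χ² = (16−32.78)²/32.78 + (32−19.67)²/19.67 + (11−6.56)²/6.56 = 19.3356
df = 2
p-value (upper-tail) = 0.00006
At α=0.01: p < α → reject H₀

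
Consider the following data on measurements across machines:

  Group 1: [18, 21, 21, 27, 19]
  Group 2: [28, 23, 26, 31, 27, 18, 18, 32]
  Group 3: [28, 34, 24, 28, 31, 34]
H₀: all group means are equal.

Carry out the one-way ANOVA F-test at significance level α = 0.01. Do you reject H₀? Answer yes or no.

reject H₀: no

Group means [21.20, 25.38, 29.83], grand mean 25.684
SSB = Σnᵢ(x̄ᵢ−x̄)² = 204.597; SSW = ΣΣ(x−x̄ᵢ)² = 325.508
MSB = 204.597/2 = 102.2985; MSW = 325.508/16 = 20.3443
F = MSB/MSW = 5.0284
df = (2, 16)
p-value (upper-tail) = 0.02021
At α=0.01: p ≥ α → fail to reject H₀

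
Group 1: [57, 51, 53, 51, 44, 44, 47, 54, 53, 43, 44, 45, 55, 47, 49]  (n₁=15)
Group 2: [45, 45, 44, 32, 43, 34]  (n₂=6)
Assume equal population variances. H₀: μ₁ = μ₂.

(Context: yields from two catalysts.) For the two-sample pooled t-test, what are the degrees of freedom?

degrees of freedom = 19

df = n₁ + n₂ − 2 = 15 + 6 − 2 = 19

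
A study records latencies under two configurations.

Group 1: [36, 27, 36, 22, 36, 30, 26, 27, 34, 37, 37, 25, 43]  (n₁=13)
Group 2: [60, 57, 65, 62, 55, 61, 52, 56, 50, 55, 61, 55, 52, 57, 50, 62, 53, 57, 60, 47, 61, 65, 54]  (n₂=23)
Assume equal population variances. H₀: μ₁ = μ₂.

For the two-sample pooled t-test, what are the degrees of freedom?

df = n₁ + n₂ − 2 = 13 + 23 − 2 = 34

degrees of freedom = 34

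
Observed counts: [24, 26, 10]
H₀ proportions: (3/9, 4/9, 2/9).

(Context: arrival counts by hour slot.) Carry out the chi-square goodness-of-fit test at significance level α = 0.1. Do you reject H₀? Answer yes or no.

n = 60; E_i = n·p_i = [20.00, 26.67, 13.33]
χ² = (24−20.00)²/20.00 + (26−26.67)²/26.67 + (10−13.33)²/13.33 = 1.6500
df = 2
p-value (upper-tail) = 0.43823
At α=0.1: p ≥ α → fail to reject H₀

reject H₀: no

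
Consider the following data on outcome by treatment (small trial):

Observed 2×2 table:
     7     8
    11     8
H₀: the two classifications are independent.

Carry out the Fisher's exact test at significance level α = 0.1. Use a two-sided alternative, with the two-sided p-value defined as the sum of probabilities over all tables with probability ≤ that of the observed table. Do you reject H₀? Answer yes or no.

reject H₀: no

Margins: r₁=15, r₂=19, c₁=18, c₂=16, n=34
p_obs = C(15,7)·C(19,11)/C(34,18); sum pmf over tables with pmf ≤ p_obs
p-value (two-sided) = 0.73028
At α=0.1: p ≥ α → fail to reject H₀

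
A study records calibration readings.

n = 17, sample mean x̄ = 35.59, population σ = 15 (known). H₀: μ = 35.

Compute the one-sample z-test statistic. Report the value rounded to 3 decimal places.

SE = σ/√n = 15/√17 = 3.6380
z = (x̄−μ₀)/SE = (35.59−35)/3.6380 = 0.1622

test statistic = 0.162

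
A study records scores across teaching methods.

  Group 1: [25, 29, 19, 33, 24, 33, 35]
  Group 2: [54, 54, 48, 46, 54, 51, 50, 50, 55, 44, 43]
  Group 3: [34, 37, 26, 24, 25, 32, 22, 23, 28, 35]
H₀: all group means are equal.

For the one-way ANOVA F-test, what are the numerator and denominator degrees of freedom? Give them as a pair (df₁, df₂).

k = 3 groups, N = 28 total
df = (k−1, N−k) = (3−1, 28−3) = (2, 25)

degrees of freedom = [2, 25]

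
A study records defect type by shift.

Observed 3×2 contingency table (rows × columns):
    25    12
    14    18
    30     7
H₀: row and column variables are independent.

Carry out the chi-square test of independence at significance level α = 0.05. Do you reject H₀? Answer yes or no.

Row totals [37, 32, 37], col totals [69, 37], n=106
χ² = (25−24.08)²/24.08 + (12−12.92)²/12.92 + (14−20.83)²/20.83 + (18−11.17)²/11.17 + (30−24.08)²/24.08 + (7−12.92)²/12.92 = 10.6776
df = 2
p-value (upper-tail) = 0.00480
At α=0.05: p < α → reject H₀

reject H₀: yes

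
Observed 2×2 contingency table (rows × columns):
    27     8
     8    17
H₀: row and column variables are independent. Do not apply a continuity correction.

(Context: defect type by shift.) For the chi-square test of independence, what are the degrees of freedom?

degrees of freedom = 1

df = (r−1)(c−1) = (2−1)·(2−1) = 1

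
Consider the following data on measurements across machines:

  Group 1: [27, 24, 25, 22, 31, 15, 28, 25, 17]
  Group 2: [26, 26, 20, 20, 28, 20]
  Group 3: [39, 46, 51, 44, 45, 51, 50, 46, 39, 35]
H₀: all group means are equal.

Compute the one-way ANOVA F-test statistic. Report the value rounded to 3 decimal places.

Group means [23.78, 23.33, 44.60], grand mean 32.000
SSB = Σnᵢ(x̄ᵢ−x̄)² = 2646.711; SSW = ΣΣ(x−x̄ᵢ)² = 549.289
MSB = 2646.711/2 = 1323.3556; MSW = 549.289/22 = 24.9677
F = MSB/MSW = 53.0028
df = (2, 22)

test statistic = 53.003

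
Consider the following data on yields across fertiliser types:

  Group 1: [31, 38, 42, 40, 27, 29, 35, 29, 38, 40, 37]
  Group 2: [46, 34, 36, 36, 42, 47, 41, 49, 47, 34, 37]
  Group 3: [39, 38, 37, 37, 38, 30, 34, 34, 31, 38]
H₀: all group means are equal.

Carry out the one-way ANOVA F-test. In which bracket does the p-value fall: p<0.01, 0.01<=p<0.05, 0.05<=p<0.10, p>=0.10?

Group means [35.09, 40.82, 35.60], grand mean 37.219
SSB = Σnᵢ(x̄ᵢ−x̄)² = 218.523; SSW = ΣΣ(x−x̄ᵢ)² = 688.945
MSB = 218.523/2 = 109.2616; MSW = 688.945/29 = 23.7567
F = MSB/MSW = 4.5992
df = (2, 29)
p-value (upper-tail) = 0.01841
→ bracket: 0.01<=p<0.05

p-value bracket: 0.01<=p<0.05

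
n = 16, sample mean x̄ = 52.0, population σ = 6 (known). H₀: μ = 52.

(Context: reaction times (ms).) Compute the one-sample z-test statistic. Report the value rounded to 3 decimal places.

test statistic = 0.000

SE = σ/√n = 6/√16 = 1.5000
z = (x̄−μ₀)/SE = (52.0−52)/1.5000 = 0.0000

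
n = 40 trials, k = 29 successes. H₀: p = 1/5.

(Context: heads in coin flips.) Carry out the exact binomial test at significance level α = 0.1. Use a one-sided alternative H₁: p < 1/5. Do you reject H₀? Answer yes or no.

reject H₀: no

Exact binomial: n=40, k=29, p₀=1/5=0.2000
P(X≤29) from Σ C(n,i)·p₀^i·(1−p₀)^(n−i)
p-value (one-sided, H₁ less) = 1.00000
At α=0.1: p ≥ α → fail to reject H₀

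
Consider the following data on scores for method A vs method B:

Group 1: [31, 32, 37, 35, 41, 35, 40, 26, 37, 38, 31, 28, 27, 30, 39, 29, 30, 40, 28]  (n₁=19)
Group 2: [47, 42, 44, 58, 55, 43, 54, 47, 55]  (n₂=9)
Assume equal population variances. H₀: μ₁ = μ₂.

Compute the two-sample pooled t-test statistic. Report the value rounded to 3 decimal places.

x̄₁=33.368, s₁=4.935, n₁=19
x̄₂=49.444, s₂=6.064, n₂=9
s_p² = [18·4.935² + 8·6.064²]/26 = 28.1786
SE = √(s_p²·(1/19+1/9)) = 2.1480
t = (33.368−49.444)/2.1480 = -7.4841
df = 26

test statistic = -7.484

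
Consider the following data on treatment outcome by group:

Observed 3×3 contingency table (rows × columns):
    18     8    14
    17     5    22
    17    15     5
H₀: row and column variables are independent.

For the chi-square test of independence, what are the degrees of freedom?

df = (r−1)(c−1) = (3−1)·(3−1) = 4

degrees of freedom = 4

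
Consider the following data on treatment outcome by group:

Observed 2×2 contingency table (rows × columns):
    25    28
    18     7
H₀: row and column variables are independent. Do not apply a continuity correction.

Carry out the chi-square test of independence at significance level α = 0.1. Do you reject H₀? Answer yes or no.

Row totals [53, 25], col totals [43, 35], n=78
χ² = (25−29.22)²/29.22 + (28−23.78)²/23.78 + (18−13.78)²/13.78 + (7−11.22)²/11.22 = 4.2338
df = 1
p-value (upper-tail) = 0.03963
At α=0.1: p < α → reject H₀

reject H₀: yes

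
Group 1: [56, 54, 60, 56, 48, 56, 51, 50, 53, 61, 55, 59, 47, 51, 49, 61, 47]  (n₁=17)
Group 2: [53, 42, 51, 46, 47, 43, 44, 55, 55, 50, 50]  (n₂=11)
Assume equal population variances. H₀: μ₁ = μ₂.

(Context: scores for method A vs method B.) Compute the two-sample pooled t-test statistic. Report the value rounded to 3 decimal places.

x̄₁=53.765, s₁=4.777, n₁=17
x̄₂=48.727, s₂=4.650, n₂=11
s_p² = [16·4.777² + 10·4.650²]/26 = 22.3554
SE = √(s_p²·(1/17+1/11)) = 1.8296
t = (53.765−48.727)/1.8296 = 2.7533
df = 26

test statistic = 2.753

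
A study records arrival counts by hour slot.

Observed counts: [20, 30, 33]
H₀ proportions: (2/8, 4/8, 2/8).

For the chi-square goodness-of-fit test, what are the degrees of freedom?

degrees of freedom = 2

df = k − 1 = 3 − 1 = 2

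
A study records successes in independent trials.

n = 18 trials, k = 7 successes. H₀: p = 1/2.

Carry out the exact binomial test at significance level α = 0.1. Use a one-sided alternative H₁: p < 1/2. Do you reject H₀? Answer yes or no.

reject H₀: no

Exact binomial: n=18, k=7, p₀=1/2=0.5000
P(X≤7) from Σ C(n,i)·p₀^i·(1−p₀)^(n−i)
p-value (one-sided, H₁ less) = 0.24034
At α=0.1: p ≥ α → fail to reject H₀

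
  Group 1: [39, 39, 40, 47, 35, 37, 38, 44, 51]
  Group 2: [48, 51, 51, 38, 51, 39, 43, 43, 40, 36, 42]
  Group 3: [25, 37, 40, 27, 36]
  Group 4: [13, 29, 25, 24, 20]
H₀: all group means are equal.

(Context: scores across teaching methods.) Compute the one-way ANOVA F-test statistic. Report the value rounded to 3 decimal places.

Group means [41.11, 43.82, 33.00, 22.20], grand mean 37.600
SSB = Σnᵢ(x̄ᵢ−x̄)² = 1827.875; SSW = ΣΣ(x−x̄ᵢ)² = 845.325
MSB = 1827.875/3 = 609.2916; MSW = 845.325/26 = 32.5125
F = MSB/MSW = 18.7402
df = (3, 26)

test statistic = 18.740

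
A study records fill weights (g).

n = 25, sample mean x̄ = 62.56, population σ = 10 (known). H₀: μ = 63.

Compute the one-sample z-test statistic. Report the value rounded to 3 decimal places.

test statistic = -0.220

SE = σ/√n = 10/√25 = 2.0000
z = (x̄−μ₀)/SE = (62.56−63)/2.0000 = -0.2200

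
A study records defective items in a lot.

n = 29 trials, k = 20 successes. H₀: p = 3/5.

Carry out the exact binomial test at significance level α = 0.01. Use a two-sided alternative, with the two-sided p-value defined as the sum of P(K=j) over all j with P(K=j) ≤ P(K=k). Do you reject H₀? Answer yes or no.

Exact binomial: n=29, k=20, p₀=3/5=0.6000
P(X=j) = C(n,j)·p₀^j·(1−p₀)^(n−j); p = Σ P(X=j) over j with P(X=j) ≤ P(X=20)
p-value (two-sided) = 0.35089
At α=0.01: p ≥ α → fail to reject H₀

reject H₀: no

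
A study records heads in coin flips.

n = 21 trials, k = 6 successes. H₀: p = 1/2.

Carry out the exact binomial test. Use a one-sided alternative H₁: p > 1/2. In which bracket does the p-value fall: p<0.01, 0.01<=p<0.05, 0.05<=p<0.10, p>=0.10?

Exact binomial: n=21, k=6, p₀=1/2=0.5000
P(X≥6) from Σ C(n,i)·p₀^i·(1−p₀)^(n−i)
p-value (one-sided, H₁ greater) = 0.98670
→ bracket: p>=0.10

p-value bracket: p>=0.10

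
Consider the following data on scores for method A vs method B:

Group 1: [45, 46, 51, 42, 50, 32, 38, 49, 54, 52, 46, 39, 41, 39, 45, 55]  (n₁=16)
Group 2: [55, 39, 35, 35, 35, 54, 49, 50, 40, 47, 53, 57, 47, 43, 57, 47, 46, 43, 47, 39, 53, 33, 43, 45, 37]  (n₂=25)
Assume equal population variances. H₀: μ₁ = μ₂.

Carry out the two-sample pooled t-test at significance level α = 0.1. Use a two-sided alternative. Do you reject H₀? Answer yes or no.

reject H₀: no

x̄₁=45.250, s₁=6.445, n₁=16
x̄₂=45.160, s₂=7.278, n₂=25
s_p² = [15·6.445² + 24·7.278²]/39 = 48.5733
SE = √(s_p²·(1/16+1/25)) = 2.2313
t = (45.250−45.160)/2.2313 = 0.0403
df = 39
p-value (two-sided) = 0.96803
At α=0.1: p ≥ α → fail to reject H₀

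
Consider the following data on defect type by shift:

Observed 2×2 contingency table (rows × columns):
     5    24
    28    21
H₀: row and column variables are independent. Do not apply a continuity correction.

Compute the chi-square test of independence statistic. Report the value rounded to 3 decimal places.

Row totals [29, 49], col totals [33, 45], n=78
χ² = (5−12.27)²/12.27 + (24−16.73)²/16.73 + (28−20.73)²/20.73 + (21−28.27)²/28.27 = 11.8834
df = 1

test statistic = 11.883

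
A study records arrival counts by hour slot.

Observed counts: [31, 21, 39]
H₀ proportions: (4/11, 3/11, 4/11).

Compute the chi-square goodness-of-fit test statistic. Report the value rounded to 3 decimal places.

n = 91; E_i = n·p_i = [33.09, 24.82, 33.09]
χ² = (31−33.09)²/33.09 + (21−24.82)²/24.82 + (39−33.09)²/33.09 = 1.7747
df = 2

test statistic = 1.775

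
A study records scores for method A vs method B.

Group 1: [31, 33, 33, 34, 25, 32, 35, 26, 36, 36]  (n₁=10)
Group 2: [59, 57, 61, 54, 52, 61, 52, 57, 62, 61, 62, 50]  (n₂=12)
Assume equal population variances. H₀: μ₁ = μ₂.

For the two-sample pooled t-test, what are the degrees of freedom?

degrees of freedom = 20

df = n₁ + n₂ − 2 = 10 + 12 − 2 = 20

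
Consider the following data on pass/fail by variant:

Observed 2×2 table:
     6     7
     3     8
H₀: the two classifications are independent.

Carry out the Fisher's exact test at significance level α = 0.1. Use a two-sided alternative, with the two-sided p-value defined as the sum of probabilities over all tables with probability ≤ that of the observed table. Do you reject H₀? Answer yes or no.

Margins: r₁=13, r₂=11, c₁=9, c₂=15, n=24
p_obs = C(13,6)·C(11,3)/C(24,9); sum pmf over tables with pmf ≤ p_obs
p-value (two-sided) = 0.42253
At α=0.1: p ≥ α → fail to reject H₀

reject H₀: no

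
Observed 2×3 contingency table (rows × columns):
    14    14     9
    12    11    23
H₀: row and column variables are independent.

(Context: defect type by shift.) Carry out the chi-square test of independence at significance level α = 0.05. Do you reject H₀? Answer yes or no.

reject H₀: no

Row totals [37, 46], col totals [26, 25, 32], n=83
χ² = (14−11.59)²/11.59 + (14−11.14)²/11.14 + (9−14.27)²/14.27 + (12−14.41)²/14.41 + (11−13.86)²/13.86 + (23−17.73)²/17.73 = 5.7303
df = 2
p-value (upper-tail) = 0.05697
At α=0.05: p ≥ α → fail to reject H₀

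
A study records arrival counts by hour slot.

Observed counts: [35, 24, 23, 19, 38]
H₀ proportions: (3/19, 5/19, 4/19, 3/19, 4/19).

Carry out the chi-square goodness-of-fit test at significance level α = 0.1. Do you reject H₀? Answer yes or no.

n = 139; E_i = n·p_i = [21.95, 36.58, 29.26, 21.95, 29.26]
χ² = (35−21.95)²/21.95 + (24−36.58)²/36.58 + (23−29.26)²/29.26 + (19−21.95)²/21.95 + (38−29.26)²/29.26 = 16.4332
df = 4
p-value (upper-tail) = 0.00249
At α=0.1: p < α → reject H₀

reject H₀: yes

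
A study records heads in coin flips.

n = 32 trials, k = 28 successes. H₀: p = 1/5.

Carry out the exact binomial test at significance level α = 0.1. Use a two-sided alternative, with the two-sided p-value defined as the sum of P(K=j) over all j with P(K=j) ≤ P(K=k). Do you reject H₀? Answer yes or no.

Exact binomial: n=32, k=28, p₀=1/5=0.2000
P(X=j) = C(n,j)·p₀^j·(1−p₀)^(n−j); p = Σ P(X=j) over j with P(X=j) ≤ P(X=28)
p-value (two-sided) = 0.00000
At α=0.1: p < α → reject H₀

reject H₀: yes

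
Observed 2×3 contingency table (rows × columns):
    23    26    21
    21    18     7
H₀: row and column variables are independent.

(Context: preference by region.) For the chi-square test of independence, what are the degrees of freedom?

df = (r−1)(c−1) = (2−1)·(3−1) = 2

degrees of freedom = 2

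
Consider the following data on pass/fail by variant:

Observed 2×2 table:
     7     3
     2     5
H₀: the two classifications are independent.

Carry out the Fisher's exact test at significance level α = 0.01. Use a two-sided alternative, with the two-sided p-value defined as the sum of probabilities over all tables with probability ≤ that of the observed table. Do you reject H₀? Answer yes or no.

reject H₀: no

Margins: r₁=10, r₂=7, c₁=9, c₂=8, n=17
p_obs = C(10,7)·C(7,2)/C(17,9); sum pmf over tables with pmf ≤ p_obs
p-value (two-sided) = 0.15343
At α=0.01: p ≥ α → fail to reject H₀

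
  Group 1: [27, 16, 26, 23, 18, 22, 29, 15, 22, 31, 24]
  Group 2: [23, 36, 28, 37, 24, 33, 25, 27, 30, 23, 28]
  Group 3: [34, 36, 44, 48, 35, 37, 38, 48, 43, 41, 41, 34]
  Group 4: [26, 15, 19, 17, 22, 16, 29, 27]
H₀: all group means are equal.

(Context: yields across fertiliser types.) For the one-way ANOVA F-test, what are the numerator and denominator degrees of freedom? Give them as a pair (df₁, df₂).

k = 4 groups, N = 42 total
df = (k−1, N−k) = (4−1, 42−4) = (3, 38)

degrees of freedom = [3, 38]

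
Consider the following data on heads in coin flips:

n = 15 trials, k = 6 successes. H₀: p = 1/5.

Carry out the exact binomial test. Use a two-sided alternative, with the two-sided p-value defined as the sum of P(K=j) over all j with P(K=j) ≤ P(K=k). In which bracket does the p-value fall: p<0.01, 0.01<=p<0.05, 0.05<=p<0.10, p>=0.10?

p-value bracket: 0.05<=p<0.10

Exact binomial: n=15, k=6, p₀=1/5=0.2000
P(X=j) = C(n,j)·p₀^j·(1−p₀)^(n−j); p = Σ P(X=j) over j with P(X=j) ≤ P(X=6)
p-value (two-sided) = 0.09624
→ bracket: 0.05<=p<0.10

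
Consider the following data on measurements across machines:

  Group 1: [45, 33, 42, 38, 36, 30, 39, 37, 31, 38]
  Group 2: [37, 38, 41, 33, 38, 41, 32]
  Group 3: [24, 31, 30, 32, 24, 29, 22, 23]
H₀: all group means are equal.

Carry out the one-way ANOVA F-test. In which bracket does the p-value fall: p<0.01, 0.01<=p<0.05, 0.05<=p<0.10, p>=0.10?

Group means [36.90, 37.14, 26.88], grand mean 33.760
SSB = Σnᵢ(x̄ᵢ−x̄)² = 557.928; SSW = ΣΣ(x−x̄ᵢ)² = 384.632
MSB = 557.928/2 = 278.9639; MSW = 384.632/22 = 17.4833
F = MSB/MSW = 15.9560
df = (2, 22)
p-value (upper-tail) = 0.00005
→ bracket: p<0.01

p-value bracket: p<0.01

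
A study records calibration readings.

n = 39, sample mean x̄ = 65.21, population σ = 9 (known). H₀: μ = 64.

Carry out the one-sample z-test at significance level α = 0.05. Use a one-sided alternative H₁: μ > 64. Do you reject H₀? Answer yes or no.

reject H₀: no

SE = σ/√n = 9/√39 = 1.4412
z = (x̄−μ₀)/SE = (65.21−64)/1.4412 = 0.8396
p-value (one-sided, H₁ greater) = 0.20056
At α=0.05: p ≥ α → fail to reject H₀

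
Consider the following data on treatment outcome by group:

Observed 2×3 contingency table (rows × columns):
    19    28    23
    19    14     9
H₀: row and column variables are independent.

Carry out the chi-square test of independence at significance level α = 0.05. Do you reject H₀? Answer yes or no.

Row totals [70, 42], col totals [38, 42, 32], n=112
χ² = (19−23.75)²/23.75 + (28−26.25)²/26.25 + (23−20.00)²/20.00 + (19−14.25)²/14.25 + (14−15.75)²/15.75 + (9−12.00)²/12.00 = 4.0444
df = 2
p-value (upper-tail) = 0.13236
At α=0.05: p ≥ α → fail to reject H₀

reject H₀: no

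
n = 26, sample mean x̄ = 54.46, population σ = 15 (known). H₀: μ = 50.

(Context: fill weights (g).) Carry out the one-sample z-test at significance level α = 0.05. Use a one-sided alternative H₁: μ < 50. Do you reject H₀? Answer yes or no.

SE = σ/√n = 15/√26 = 2.9417
z = (x̄−μ₀)/SE = (54.46−50)/2.9417 = 1.5161
p-value (one-sided, H₁ less) = 0.93525
At α=0.05: p ≥ α → fail to reject H₀

reject H₀: no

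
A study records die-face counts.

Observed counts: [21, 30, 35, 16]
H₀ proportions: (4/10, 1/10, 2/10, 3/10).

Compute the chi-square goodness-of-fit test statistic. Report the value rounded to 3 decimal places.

test statistic = 65.459

n = 102; E_i = n·p_i = [40.80, 10.20, 20.40, 30.60]
χ² = (21−40.80)²/40.80 + (30−10.20)²/10.20 + (35−20.40)²/20.40 + (16−30.60)²/30.60 = 65.4592
df = 3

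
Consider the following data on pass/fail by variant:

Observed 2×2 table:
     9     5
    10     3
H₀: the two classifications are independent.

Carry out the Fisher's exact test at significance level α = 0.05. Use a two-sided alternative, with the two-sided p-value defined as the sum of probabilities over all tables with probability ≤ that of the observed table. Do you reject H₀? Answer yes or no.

Margins: r₁=14, r₂=13, c₁=19, c₂=8, n=27
p_obs = C(14,9)·C(13,10)/C(27,19); sum pmf over tables with pmf ≤ p_obs
p-value (two-sided) = 0.67762
At α=0.05: p ≥ α → fail to reject H₀

reject H₀: no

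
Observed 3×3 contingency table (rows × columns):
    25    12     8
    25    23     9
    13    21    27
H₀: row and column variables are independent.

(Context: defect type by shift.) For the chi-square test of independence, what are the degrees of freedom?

df = (r−1)(c−1) = (3−1)·(3−1) = 4

degrees of freedom = 4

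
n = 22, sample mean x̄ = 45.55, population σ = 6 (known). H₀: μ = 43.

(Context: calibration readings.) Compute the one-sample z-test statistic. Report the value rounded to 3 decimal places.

SE = σ/√n = 6/√22 = 1.2792
z = (x̄−μ₀)/SE = (45.55−43)/1.2792 = 1.9934

test statistic = 1.993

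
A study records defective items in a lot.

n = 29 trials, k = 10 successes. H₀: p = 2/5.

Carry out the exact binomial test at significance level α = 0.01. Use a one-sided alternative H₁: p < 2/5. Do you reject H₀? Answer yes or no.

Exact binomial: n=29, k=10, p₀=2/5=0.4000
P(X≤10) from Σ C(n,i)·p₀^i·(1−p₀)^(n−i)
p-value (one-sided, H₁ less) = 0.34267
At α=0.01: p ≥ α → fail to reject H₀

reject H₀: no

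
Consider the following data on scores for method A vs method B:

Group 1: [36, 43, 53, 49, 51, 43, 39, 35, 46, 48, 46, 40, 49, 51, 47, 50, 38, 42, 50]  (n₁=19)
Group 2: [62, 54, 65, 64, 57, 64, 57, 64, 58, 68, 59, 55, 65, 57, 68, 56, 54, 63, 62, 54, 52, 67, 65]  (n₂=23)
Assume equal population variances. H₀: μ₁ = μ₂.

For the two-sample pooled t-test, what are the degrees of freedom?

degrees of freedom = 40

df = n₁ + n₂ − 2 = 19 + 23 − 2 = 40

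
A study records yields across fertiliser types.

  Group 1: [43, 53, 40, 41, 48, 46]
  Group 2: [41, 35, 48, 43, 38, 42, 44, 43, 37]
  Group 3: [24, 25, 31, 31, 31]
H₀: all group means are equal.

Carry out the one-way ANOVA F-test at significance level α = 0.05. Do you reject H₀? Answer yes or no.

Group means [45.17, 41.22, 28.40], grand mean 39.200
SSB = Σnᵢ(x̄ᵢ−x̄)² = 833.611; SSW = ΣΣ(x−x̄ᵢ)² = 297.589
MSB = 833.611/2 = 416.8056; MSW = 297.589/17 = 17.5052
F = MSB/MSW = 23.8103
df = (2, 17)
p-value (upper-tail) = 0.00001
At α=0.05: p < α → reject H₀

reject H₀: yes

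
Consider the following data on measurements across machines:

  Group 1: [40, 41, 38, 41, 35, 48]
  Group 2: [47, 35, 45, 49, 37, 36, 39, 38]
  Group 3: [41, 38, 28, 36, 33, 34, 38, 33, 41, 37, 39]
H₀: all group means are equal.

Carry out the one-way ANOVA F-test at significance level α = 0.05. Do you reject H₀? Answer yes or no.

reject H₀: no

Group means [40.50, 40.75, 36.18], grand mean 38.680
SSB = Σnᵢ(x̄ᵢ−x̄)² = 122.804; SSW = ΣΣ(x−x̄ᵢ)² = 452.636
MSB = 122.804/2 = 61.4018; MSW = 452.636/22 = 20.5744
F = MSB/MSW = 2.9844
df = (2, 22)
p-value (upper-tail) = 0.07133
At α=0.05: p ≥ α → fail to reject H₀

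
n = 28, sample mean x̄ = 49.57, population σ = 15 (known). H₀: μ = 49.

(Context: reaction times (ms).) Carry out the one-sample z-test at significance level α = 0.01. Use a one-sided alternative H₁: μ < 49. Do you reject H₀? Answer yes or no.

SE = σ/√n = 15/√28 = 2.8347
z = (x̄−μ₀)/SE = (49.57−49)/2.8347 = 0.2011
p-value (one-sided, H₁ less) = 0.57968
At α=0.01: p ≥ α → fail to reject H₀

reject H₀: no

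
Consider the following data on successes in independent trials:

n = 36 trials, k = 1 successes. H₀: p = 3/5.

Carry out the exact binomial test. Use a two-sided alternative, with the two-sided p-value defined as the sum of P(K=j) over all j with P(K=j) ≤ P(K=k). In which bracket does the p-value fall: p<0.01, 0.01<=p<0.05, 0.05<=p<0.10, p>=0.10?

p-value bracket: p<0.01

Exact binomial: n=36, k=1, p₀=3/5=0.6000
P(X=j) = C(n,j)·p₀^j·(1−p₀)^(n−j); p = Σ P(X=j) over j with P(X=j) ≤ P(X=1)
p-value (two-sided) = 0.00000
→ bracket: p<0.01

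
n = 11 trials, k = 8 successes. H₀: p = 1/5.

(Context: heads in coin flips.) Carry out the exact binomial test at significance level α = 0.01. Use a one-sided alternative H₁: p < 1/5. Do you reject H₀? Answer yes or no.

reject H₀: no

Exact binomial: n=11, k=8, p₀=1/5=0.2000
P(X≤8) from Σ C(n,i)·p₀^i·(1−p₀)^(n−i)
p-value (one-sided, H₁ less) = 0.99998
At α=0.01: p ≥ α → fail to reject H₀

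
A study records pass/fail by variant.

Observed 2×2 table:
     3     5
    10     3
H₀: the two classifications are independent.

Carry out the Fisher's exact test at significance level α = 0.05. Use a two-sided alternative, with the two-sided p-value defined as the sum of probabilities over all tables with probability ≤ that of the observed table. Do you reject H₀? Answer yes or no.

Margins: r₁=8, r₂=13, c₁=13, c₂=8, n=21
p_obs = C(8,3)·C(13,10)/C(21,13); sum pmf over tables with pmf ≤ p_obs
p-value (two-sided) = 0.16374
At α=0.05: p ≥ α → fail to reject H₀

reject H₀: no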